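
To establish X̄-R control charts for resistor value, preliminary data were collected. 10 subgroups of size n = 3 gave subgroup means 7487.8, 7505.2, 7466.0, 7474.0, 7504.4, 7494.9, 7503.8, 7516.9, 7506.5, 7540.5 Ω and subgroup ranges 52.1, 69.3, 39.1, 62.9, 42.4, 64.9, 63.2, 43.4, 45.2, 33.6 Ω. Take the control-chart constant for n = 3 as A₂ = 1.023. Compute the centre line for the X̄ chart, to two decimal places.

X̄̄ = (7487.8 + 7505.2 + 7466.0 + 7474.0 + 7504.4 + 7494.9 + 7503.8 + 7516.9 + 7506.5 + 7540.5) / 10 = 75000.0000 / 10 = 7500.0000
CL = X̄̄ = 7500.0000

7500.00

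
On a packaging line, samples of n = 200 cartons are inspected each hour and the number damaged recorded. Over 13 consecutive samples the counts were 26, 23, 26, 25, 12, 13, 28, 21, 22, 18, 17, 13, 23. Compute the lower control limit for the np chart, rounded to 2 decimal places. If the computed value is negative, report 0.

p̄ = Σdᵢ / (k·n) = 267 / (13 × 200) = 0.10269
LCL = np̄ − 3·√(np̄(1−p̄)) = 20.5385 − 3 × 4.2929 = 7.6596

7.66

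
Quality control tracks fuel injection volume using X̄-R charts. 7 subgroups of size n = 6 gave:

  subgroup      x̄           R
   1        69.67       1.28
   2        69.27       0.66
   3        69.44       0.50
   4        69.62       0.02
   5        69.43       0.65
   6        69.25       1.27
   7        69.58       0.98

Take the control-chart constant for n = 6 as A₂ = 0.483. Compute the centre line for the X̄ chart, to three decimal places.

X̄̄ = (69.67 + 69.27 + 69.44 + 69.62 + 69.43 + 69.25 + 69.58) / 7 = 486.2600 / 7 = 69.4657
CL = X̄̄ = 69.4657

69.466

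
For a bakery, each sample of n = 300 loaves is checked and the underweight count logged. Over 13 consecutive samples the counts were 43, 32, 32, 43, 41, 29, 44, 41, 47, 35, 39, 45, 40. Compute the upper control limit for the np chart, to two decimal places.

56.84

p̄ = Σdᵢ / (k·n) = 511 / (13 × 300) = 0.13103
UCL = np̄ + 3·√(np̄(1−p̄)) = 39.3077 + 3 × √(39.3077×0.86897) = 39.3077 + 3 × 5.8444 = 56.8410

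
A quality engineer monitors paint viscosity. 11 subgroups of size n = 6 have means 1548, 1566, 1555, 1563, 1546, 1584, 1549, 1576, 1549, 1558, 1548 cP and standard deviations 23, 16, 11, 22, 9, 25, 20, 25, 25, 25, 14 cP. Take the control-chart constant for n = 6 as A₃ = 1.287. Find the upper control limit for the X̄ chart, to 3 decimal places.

X̄̄ = (1548 + 1566 + 1555 + 1563 + 1546 + 1584 + 1549 + 1576 + 1549 + 1558 + 1548) / 11 = 1558.3636
s̄ = (23 + 16 + 11 + 22 + 9 + 25 + 20 + 25 + 25 + 25 + 14) / 11 = 19.5455
UCL = X̄̄ + A₃·s̄ = 1558.3636 + 1.287 × 19.5455 = 1583.5186

1583.519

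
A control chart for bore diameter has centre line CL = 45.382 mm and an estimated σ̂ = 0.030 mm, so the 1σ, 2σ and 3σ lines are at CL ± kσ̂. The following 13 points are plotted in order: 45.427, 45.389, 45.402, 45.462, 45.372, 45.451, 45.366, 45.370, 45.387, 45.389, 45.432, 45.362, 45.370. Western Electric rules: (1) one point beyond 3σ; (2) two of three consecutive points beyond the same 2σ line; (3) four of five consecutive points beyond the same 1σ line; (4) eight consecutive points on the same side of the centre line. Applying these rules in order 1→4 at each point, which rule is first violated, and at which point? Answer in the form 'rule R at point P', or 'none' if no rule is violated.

rule 2 at point 6

Zone of each point (C = within 1σ̂, B = 1σ̂–2σ̂, A = 2σ̂–3σ̂, * = beyond 3σ̂; sign = side of CL): 1:+B, 2:+C, 3:+C, 4:+A, 5:-C, 6:+A, 7:-C, 8:-C, 9:+C, 10:+C, 11:+B, 12:-C, 13:-C
Rule 2 (two of three consecutive points beyond the same 2σ limit) is satisfied at point 6.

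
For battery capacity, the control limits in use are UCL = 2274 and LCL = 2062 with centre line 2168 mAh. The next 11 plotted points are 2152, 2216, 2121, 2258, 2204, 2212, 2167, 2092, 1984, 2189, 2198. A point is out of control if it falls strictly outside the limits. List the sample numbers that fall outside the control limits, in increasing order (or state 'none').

Compare each point to [2062, 2274]: sample 9 = 1984 < LCL.

9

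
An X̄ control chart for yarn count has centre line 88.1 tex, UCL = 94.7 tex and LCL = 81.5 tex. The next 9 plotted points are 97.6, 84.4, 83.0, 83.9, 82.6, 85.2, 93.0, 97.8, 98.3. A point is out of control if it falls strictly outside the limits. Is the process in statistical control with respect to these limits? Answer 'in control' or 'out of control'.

out of control

Compare each point to [81.5, 94.7]: sample 1 = 97.6 > UCL; sample 8 = 97.8 > UCL; sample 9 = 98.3 > UCL.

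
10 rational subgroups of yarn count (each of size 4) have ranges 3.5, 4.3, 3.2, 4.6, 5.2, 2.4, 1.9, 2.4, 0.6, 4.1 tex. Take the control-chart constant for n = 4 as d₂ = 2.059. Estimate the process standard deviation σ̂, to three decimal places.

1.564

R̄ = (3.5 + 4.3 + 3.2 + 4.6 + 5.2 + 2.4 + 1.9 + 2.4 + 0.6 + 4.1) / 10 = 3.2200
σ̂ = R̄ / d₂ = 3.2200 / 2.059 = 1.5639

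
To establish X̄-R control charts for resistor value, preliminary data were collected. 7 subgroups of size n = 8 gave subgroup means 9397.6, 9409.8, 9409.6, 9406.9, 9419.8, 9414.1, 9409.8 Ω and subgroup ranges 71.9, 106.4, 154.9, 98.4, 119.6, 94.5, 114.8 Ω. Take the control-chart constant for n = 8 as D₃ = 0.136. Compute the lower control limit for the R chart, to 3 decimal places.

14.775

R̄ = (71.9 + 106.4 + 154.9 + 98.4 + 119.6 + 94.5 + 114.8) / 7 = 760.5000 / 7 = 108.6429
LCL_R = D₃·R̄ = 0.136 × 108.6429 = 14.7754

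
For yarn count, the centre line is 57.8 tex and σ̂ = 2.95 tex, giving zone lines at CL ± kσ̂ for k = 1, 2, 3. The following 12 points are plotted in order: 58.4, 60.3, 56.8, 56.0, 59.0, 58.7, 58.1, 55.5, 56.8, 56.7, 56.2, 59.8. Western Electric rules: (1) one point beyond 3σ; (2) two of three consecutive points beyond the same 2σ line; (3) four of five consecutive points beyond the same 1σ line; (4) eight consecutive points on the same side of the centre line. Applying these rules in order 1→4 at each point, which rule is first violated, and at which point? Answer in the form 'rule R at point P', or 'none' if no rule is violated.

Zone of each point (C = within 1σ̂, B = 1σ̂–2σ̂, A = 2σ̂–3σ̂, * = beyond 3σ̂; sign = side of CL): 1:+C, 2:+C, 3:-C, 4:-C, 5:+C, 6:+C, 7:+C, 8:-C, 9:-C, 10:-C, 11:-C, 12:+C
No rule fires across all 12 points.

none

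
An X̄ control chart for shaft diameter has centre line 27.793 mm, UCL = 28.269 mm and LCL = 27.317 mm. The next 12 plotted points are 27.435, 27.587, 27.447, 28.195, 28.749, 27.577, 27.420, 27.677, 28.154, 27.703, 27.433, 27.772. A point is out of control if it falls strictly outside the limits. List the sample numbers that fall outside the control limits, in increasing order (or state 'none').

Compare each point to [27.317, 28.269]: sample 5 = 28.749 > UCL.

5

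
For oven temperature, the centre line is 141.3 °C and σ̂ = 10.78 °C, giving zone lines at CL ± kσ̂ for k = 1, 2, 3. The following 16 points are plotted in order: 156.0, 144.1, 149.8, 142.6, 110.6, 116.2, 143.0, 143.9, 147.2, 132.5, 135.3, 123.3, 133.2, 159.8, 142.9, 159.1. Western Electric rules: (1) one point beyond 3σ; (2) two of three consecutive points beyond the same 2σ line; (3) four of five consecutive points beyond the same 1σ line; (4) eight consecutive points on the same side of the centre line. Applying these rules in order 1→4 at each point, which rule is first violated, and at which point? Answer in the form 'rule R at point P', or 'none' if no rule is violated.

rule 2 at point 6

Zone of each point (C = within 1σ̂, B = 1σ̂–2σ̂, A = 2σ̂–3σ̂, * = beyond 3σ̂; sign = side of CL): 1:+B, 2:+C, 3:+C, 4:+C, 5:-A, 6:-A, 7:+C, 8:+C, 9:+C, 10:-C, 11:-C, 12:-B, 13:-C, 14:+B, 15:+C, 16:+B
Rule 2 (two of three consecutive points beyond the same 2σ limit) is satisfied at point 6.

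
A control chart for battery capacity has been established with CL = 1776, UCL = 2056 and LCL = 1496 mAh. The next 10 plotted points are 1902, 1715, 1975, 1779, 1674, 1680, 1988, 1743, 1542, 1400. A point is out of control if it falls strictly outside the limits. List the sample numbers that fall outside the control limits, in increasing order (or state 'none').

10

Compare each point to [1496, 2056]: sample 10 = 1400 < LCL.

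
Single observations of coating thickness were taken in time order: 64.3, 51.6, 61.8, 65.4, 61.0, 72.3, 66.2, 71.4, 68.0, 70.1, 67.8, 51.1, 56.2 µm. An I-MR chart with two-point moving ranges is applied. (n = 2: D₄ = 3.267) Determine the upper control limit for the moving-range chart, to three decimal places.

22.624

Moving ranges: 12.7, 10.2, 3.6, 4.4, 11.3, 6.1, 5.2, 3.4, 2.1, 2.3, 16.7, 5.1; M̄R̄ = 83.1000 / 12 = 6.9250
UCL_MR = D₄·M̄R̄ = 3.267 × 6.9250 = 22.6240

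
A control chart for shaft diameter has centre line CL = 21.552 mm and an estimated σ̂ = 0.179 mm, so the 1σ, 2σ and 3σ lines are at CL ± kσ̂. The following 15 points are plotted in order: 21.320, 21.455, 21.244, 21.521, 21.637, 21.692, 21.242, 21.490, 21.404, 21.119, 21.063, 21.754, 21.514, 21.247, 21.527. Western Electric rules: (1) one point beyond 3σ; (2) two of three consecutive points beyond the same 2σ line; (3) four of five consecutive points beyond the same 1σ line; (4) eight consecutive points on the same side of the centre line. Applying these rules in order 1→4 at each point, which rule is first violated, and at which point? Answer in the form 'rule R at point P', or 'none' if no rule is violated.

rule 2 at point 11

Zone of each point (C = within 1σ̂, B = 1σ̂–2σ̂, A = 2σ̂–3σ̂, * = beyond 3σ̂; sign = side of CL): 1:-B, 2:-C, 3:-B, 4:-C, 5:+C, 6:+C, 7:-B, 8:-C, 9:-C, 10:-A, 11:-A, 12:+B, 13:-C, 14:-B, 15:-C
Rule 2 (two of three consecutive points beyond the same 2σ limit) is satisfied at point 11.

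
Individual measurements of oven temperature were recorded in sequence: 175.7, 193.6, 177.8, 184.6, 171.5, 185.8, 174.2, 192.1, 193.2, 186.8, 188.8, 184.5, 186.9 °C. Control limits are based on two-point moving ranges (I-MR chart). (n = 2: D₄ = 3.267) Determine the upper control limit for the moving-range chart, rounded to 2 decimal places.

Moving ranges: 17.9, 15.8, 6.8, 13.1, 14.3, 11.6, 17.9, 1.1, 6.4, 2.0, 4.3, 2.4; M̄R̄ = 113.6000 / 12 = 9.4667
UCL_MR = D₄·M̄R̄ = 3.267 × 9.4667 = 30.9276

30.93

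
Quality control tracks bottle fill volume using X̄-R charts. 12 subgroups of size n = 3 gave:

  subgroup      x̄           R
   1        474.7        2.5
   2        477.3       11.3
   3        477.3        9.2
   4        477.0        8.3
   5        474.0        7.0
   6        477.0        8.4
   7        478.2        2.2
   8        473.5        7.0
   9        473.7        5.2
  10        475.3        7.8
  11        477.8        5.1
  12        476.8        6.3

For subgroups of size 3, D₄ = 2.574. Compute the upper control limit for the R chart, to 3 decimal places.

R̄ = (2.5 + 11.3 + 9.2 + 8.3 + 7.0 + 8.4 + 2.2 + 7.0 + 5.2 + 7.8 + 5.1 + 6.3) / 12 = 80.3000 / 12 = 6.6917
UCL_R = D₄·R̄ = 2.574 × 6.6917 = 17.2243

17.224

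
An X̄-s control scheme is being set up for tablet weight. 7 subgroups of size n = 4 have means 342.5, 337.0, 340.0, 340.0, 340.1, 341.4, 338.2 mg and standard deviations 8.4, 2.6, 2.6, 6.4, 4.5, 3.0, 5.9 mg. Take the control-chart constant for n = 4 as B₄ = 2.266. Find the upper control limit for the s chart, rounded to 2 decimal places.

10.81

s̄ = (8.4 + 2.6 + 2.6 + 6.4 + 4.5 + 3.0 + 5.9) / 7 = 4.7714
UCL_s = B₄·s̄ = 2.266 × 4.7714 = 10.8121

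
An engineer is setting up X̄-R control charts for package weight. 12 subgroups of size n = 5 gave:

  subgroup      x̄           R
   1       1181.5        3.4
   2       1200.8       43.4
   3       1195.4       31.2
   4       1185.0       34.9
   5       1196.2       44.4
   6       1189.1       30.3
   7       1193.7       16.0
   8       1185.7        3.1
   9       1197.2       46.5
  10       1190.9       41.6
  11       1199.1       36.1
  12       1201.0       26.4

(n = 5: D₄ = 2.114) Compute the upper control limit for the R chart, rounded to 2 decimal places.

R̄ = (3.4 + 43.4 + 31.2 + 34.9 + 44.4 + 30.3 + 16.0 + 3.1 + 46.5 + 41.6 + 36.1 + 26.4) / 12 = 357.3000 / 12 = 29.7750
UCL_R = D₄·R̄ = 2.114 × 29.7750 = 62.9444

62.94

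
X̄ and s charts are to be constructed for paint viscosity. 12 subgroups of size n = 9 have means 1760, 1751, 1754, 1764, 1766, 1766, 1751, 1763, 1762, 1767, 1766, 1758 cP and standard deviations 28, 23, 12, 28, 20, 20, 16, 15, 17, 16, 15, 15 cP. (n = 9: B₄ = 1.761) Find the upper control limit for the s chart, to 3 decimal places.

33.019

s̄ = (28 + 23 + 12 + 28 + 20 + 20 + 16 + 15 + 17 + 16 + 15 + 15) / 12 = 18.7500
UCL_s = B₄·s̄ = 1.761 × 18.7500 = 33.0187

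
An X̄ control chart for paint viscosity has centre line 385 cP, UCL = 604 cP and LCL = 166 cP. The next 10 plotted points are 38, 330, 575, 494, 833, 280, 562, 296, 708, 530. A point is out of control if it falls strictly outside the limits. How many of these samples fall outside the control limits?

Compare each point to [166, 604]: sample 1 = 38 < LCL; sample 5 = 833 > UCL; sample 9 = 708 > UCL.

3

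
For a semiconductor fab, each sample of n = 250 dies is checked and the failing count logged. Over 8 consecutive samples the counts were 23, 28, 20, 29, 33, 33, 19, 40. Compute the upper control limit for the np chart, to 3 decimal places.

p̄ = Σdᵢ / (k·n) = 225 / (8 × 250) = 0.11250
UCL = np̄ + 3·√(np̄(1−p̄)) = 28.1250 + 3 × √(28.1250×0.88750) = 28.1250 + 3 × 4.9961 = 43.1133

43.113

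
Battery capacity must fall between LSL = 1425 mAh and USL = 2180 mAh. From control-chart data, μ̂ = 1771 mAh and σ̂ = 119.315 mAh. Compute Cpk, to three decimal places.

Cpu = (USL − μ̂) / (3σ̂) = (2180 − 1771) / (3 × 119.315) = 1.1426; Cpl = (μ̂ − LSL) / (3σ̂) = (1771 − 1425) / (3 × 119.315) = 0.9666; Cpk = min(Cpu, Cpl) = 0.9666

0.967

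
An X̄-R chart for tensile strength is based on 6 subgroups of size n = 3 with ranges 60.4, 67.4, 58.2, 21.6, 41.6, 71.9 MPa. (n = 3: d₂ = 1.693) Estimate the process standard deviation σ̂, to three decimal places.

31.611

R̄ = (60.4 + 67.4 + 58.2 + 21.6 + 41.6 + 71.9) / 6 = 53.5167
σ̂ = R̄ / d₂ = 53.5167 / 1.693 = 31.6106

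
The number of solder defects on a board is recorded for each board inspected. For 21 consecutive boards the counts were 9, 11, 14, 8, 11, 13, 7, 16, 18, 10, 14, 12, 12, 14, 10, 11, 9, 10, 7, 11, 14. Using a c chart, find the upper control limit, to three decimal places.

21.639

c̄ = (9 + 11 + 14 + 8 + 11 + 13 + 7 + 16 + 18 + 10 + 14 + 12 + 12 + 14 + 10 + 11 + 9 + 10 + 7 + 11 + 14) / 21 = 241 / 21 = 11.4762
UCL = c̄ + 3√c̄ = 11.4762 + 3 × √11.4762 = 11.4762 + 3 × 3.3877 = 21.6391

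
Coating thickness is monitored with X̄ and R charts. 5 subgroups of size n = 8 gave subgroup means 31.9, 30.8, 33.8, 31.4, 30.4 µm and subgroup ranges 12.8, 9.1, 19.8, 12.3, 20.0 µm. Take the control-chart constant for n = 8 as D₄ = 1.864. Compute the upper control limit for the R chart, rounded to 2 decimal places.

27.59

R̄ = (12.8 + 9.1 + 19.8 + 12.3 + 20.0) / 5 = 74.0000 / 5 = 14.8000
UCL_R = D₄·R̄ = 1.864 × 14.8000 = 27.5872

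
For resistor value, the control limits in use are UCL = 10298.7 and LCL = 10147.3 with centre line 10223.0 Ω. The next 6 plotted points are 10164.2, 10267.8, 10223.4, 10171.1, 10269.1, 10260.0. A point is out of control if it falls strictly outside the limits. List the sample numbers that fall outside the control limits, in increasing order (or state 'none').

All 6 points lie within [10147.3, 10298.7].

none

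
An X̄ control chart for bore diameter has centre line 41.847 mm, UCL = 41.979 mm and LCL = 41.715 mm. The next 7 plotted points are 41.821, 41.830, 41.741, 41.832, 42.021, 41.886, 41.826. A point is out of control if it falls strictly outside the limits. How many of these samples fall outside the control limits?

Compare each point to [41.715, 41.979]: sample 5 = 42.021 > UCL.

1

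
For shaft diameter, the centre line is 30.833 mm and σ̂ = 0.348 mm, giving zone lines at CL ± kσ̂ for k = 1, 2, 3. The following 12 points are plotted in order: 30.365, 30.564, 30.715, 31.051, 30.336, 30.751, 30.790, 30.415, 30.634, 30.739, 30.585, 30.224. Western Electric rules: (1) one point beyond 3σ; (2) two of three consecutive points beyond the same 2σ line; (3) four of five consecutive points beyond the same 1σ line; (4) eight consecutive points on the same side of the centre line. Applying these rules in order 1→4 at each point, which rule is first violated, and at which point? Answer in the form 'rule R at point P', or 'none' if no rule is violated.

Zone of each point (C = within 1σ̂, B = 1σ̂–2σ̂, A = 2σ̂–3σ̂, * = beyond 3σ̂; sign = side of CL): 1:-B, 2:-C, 3:-C, 4:+C, 5:-B, 6:-C, 7:-C, 8:-B, 9:-C, 10:-C, 11:-C, 12:-B
Rule 4 (eight consecutive points on the same side of the centre line) is satisfied at point 12.

rule 4 at point 12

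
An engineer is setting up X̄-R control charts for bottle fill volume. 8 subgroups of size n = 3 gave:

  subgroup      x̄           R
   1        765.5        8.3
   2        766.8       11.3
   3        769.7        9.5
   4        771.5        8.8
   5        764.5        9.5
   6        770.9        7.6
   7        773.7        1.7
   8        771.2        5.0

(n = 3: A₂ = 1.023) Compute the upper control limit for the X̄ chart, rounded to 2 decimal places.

X̄̄ = (765.5 + 766.8 + 769.7 + 771.5 + 764.5 + 770.9 + 773.7 + 771.2) / 8 = 6153.8000 / 8 = 769.2250
R̄ = (8.3 + 11.3 + 9.5 + 8.8 + 9.5 + 7.6 + 1.7 + 5.0) / 8 = 61.7000 / 8 = 7.7125
UCL = X̄̄ + A₂·R̄ = 769.2250 + 1.023 × 7.7125 = 777.1149

777.11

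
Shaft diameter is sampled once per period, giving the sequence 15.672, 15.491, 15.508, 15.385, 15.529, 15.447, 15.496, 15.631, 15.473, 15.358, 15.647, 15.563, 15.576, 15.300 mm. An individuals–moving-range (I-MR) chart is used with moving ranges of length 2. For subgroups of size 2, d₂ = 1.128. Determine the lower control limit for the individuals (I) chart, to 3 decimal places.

15.165

X̄ = (15.672 + 15.491 + 15.508 + 15.385 + 15.529 + 15.447 + 15.496 + 15.631 + 15.473 + 15.358 + 15.647 + 15.563 + 15.576 + 15.300) / 14 = 15.5054
Moving ranges: 0.181, 0.017, 0.123, 0.144, 0.082, 0.049, 0.135, 0.158, 0.115, 0.289, 0.084, 0.013, 0.276; M̄R̄ = 1.6660 / 13 = 0.1282
LCL = X̄ − 3·M̄R̄/d₂ = 15.5054 − 3 × 0.1282 / 1.128 = 15.1646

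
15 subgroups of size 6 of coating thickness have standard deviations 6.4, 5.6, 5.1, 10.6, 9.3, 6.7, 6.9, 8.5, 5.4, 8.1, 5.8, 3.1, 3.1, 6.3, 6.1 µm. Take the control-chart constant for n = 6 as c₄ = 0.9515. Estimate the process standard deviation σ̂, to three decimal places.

s̄ = (6.4 + 5.6 + 5.1 + 10.6 + 9.3 + 6.7 + 6.9 + 8.5 + 5.4 + 8.1 + 5.8 + 3.1 + 3.1 + 6.3 + 6.1) / 15 = 6.4667
σ̂ = s̄ / c₄ = 6.4667 / 0.9515 = 6.7963

6.796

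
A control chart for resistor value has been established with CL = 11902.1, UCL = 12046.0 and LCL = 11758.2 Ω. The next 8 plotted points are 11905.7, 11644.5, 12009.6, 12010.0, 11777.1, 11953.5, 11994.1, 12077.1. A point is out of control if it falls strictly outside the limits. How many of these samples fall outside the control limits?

Compare each point to [11758.2, 12046.0]: sample 2 = 11644.5 < LCL; sample 8 = 12077.1 > UCL.

2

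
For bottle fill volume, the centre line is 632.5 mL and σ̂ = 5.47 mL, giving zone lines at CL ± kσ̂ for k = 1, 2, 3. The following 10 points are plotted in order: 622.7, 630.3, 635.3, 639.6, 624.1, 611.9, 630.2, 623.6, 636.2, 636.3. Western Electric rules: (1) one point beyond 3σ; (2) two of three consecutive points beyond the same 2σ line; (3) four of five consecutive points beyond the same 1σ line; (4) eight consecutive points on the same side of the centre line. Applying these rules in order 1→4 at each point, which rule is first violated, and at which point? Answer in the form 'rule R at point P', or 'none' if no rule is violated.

Zone of each point (C = within 1σ̂, B = 1σ̂–2σ̂, A = 2σ̂–3σ̂, * = beyond 3σ̂; sign = side of CL): 1:-B, 2:-C, 3:+C, 4:+B, 5:-B, 6:-*, 7:-C, 8:-B, 9:+C, 10:+C
Rule 1 (one point beyond the 3σ limits) is satisfied at point 6.

rule 1 at point 6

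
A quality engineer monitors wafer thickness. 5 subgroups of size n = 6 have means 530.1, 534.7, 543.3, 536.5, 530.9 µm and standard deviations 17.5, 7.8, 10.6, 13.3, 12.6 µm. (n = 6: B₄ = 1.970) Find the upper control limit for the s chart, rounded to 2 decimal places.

24.35

s̄ = (17.5 + 7.8 + 10.6 + 13.3 + 12.6) / 5 = 12.3600
UCL_s = B₄·s̄ = 1.970 × 12.3600 = 24.3492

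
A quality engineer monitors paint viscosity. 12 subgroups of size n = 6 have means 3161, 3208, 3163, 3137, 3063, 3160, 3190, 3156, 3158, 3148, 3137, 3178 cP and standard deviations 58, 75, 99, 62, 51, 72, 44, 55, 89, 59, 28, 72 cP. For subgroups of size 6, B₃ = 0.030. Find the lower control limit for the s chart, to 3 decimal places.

1.910

s̄ = (58 + 75 + 99 + 62 + 51 + 72 + 44 + 55 + 89 + 59 + 28 + 72) / 12 = 63.6667
LCL_s = B₃·s̄ = 0.030 × 63.6667 = 1.9100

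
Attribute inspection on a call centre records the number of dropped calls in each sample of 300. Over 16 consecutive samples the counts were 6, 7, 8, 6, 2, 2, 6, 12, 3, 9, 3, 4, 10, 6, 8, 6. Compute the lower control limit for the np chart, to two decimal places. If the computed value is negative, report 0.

0.00

p̄ = Σdᵢ / (k·n) = 98 / (16 × 300) = 0.02042
LCL = np̄ − 3·√(np̄(1−p̄)) = 6.1250 − 3 × 2.4495 = -1.2234 → 0 (negative, so LCL = 0)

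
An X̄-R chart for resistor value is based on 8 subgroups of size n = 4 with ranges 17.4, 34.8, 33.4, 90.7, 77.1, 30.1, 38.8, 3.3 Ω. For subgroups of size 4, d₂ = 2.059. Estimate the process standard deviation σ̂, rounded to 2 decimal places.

R̄ = (17.4 + 34.8 + 33.4 + 90.7 + 77.1 + 30.1 + 38.8 + 3.3) / 8 = 40.7000
σ̂ = R̄ / d₂ = 40.7000 / 2.059 = 19.7669

19.77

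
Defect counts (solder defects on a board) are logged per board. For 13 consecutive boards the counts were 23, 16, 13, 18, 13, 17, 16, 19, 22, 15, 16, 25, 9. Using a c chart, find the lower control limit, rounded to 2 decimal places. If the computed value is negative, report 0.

c̄ = (23 + 16 + 13 + 18 + 13 + 17 + 16 + 19 + 22 + 15 + 16 + 25 + 9) / 13 = 222 / 13 = 17.0769
LCL = c̄ − 3√c̄ = 17.0769 − 3 × 4.1324 = 4.6797

4.68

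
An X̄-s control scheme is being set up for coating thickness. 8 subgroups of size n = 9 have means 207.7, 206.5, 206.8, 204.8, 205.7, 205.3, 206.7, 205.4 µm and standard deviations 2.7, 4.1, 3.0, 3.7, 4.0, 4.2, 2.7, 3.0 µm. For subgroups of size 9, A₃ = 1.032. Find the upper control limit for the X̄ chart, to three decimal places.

X̄̄ = (207.7 + 206.5 + 206.8 + 204.8 + 205.7 + 205.3 + 206.7 + 205.4) / 8 = 206.1125
s̄ = (2.7 + 4.1 + 3.0 + 3.7 + 4.0 + 4.2 + 2.7 + 3.0) / 8 = 3.4250
UCL = X̄̄ + A₃·s̄ = 206.1125 + 1.032 × 3.4250 = 209.6471

209.647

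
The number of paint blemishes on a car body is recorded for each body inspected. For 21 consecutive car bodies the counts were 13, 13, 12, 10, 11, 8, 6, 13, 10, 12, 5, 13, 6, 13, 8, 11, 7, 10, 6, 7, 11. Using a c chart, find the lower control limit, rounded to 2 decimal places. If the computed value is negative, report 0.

c̄ = (13 + 13 + 12 + 10 + 11 + 8 + 6 + 13 + 10 + 12 + 5 + 13 + 6 + 13 + 8 + 11 + 7 + 10 + 6 + 7 + 11) / 21 = 205 / 21 = 9.7619
LCL = c̄ − 3√c̄ = 9.7619 − 3 × 3.1244 = 0.3887

0.39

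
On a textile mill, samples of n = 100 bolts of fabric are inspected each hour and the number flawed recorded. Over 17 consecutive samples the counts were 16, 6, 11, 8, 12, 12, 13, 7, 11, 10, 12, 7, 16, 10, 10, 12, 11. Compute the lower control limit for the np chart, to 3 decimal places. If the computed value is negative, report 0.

1.503

p̄ = Σdᵢ / (k·n) = 184 / (17 × 100) = 0.10824
LCL = np̄ − 3·√(np̄(1−p̄)) = 10.8235 − 3 × 3.1068 = 1.5032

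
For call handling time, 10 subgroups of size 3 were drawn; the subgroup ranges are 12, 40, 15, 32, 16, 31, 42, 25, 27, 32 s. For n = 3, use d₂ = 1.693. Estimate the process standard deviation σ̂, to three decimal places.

R̄ = (12 + 40 + 15 + 32 + 16 + 31 + 42 + 25 + 27 + 32) / 10 = 27.2000
σ̂ = R̄ / d₂ = 27.2000 / 1.693 = 16.0662

16.066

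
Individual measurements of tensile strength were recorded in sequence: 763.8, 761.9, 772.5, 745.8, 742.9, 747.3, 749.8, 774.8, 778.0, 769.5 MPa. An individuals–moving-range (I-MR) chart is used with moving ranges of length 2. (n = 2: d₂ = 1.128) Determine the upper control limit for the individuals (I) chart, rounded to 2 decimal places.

785.96

X̄ = (763.8 + 761.9 + 772.5 + 745.8 + 742.9 + 747.3 + 749.8 + 774.8 + 778.0 + 769.5) / 10 = 760.6300
Moving ranges: 1.9, 10.6, 26.7, 2.9, 4.4, 2.5, 25.0, 3.2, 8.5; M̄R̄ = 85.7000 / 9 = 9.5222
UCL = X̄ + 3·M̄R̄/d₂ = 760.6300 + 3 × 9.5222 / 1.128 = 785.9551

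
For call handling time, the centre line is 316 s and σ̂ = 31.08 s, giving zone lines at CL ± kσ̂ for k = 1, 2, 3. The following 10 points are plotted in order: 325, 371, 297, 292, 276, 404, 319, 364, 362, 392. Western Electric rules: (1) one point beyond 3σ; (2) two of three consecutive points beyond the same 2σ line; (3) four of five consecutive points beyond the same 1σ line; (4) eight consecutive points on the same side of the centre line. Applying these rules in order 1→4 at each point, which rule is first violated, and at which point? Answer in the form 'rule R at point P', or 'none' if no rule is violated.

rule 3 at point 10

Zone of each point (C = within 1σ̂, B = 1σ̂–2σ̂, A = 2σ̂–3σ̂, * = beyond 3σ̂; sign = side of CL): 1:+C, 2:+B, 3:-C, 4:-C, 5:-B, 6:+A, 7:+C, 8:+B, 9:+B, 10:+A
Rule 3 (four of five consecutive points beyond the same 1σ limit) is satisfied at point 10.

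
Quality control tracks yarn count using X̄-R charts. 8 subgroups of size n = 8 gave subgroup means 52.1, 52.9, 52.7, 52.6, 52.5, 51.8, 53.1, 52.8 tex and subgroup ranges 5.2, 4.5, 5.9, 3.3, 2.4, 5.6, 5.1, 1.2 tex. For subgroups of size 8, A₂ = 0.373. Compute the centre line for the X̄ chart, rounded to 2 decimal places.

X̄̄ = (52.1 + 52.9 + 52.7 + 52.6 + 52.5 + 51.8 + 53.1 + 52.8) / 8 = 420.5000 / 8 = 52.5625
CL = X̄̄ = 52.5625

52.56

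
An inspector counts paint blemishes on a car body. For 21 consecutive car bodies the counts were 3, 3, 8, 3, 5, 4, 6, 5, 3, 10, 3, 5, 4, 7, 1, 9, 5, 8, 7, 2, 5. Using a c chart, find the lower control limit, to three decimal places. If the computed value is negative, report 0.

0.000

c̄ = (3 + 3 + 8 + 3 + 5 + 4 + 6 + 5 + 3 + 10 + 3 + 5 + 4 + 7 + 1 + 9 + 5 + 8 + 7 + 2 + 5) / 21 = 106 / 21 = 5.0476
LCL = c̄ − 3√c̄ = 5.0476 − 3 × 2.2467 = -1.6925 → 0 (cannot be negative)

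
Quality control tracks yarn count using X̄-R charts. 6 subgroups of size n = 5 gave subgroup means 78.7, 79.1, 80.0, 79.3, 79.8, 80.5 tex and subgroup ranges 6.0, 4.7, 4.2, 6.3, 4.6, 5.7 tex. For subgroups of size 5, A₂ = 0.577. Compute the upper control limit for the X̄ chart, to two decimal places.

82.60

X̄̄ = (78.7 + 79.1 + 80.0 + 79.3 + 79.8 + 80.5) / 6 = 477.4000 / 6 = 79.5667
R̄ = (6.0 + 4.7 + 4.2 + 6.3 + 4.6 + 5.7) / 6 = 31.5000 / 6 = 5.2500
UCL = X̄̄ + A₂·R̄ = 79.5667 + 0.577 × 5.2500 = 82.5959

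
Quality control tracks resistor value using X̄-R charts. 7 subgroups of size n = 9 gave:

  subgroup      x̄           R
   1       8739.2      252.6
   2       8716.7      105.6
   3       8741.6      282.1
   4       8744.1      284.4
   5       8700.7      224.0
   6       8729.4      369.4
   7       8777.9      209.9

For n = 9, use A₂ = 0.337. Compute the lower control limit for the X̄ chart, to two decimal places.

8652.47

X̄̄ = (8739.2 + 8716.7 + 8741.6 + 8744.1 + 8700.7 + 8729.4 + 8777.9) / 7 = 61149.6000 / 7 = 8735.6571
R̄ = (252.6 + 105.6 + 282.1 + 284.4 + 224.0 + 369.4 + 209.9) / 7 = 1728.0000 / 7 = 246.8571
LCL = X̄̄ − A₂·R̄ = 8735.6571 − 0.337 × 246.8571 = 8652.4663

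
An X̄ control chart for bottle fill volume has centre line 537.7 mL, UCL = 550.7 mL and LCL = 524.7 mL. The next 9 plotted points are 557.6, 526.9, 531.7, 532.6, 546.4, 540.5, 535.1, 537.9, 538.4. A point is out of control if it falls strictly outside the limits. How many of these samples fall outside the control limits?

1

Compare each point to [524.7, 550.7]: sample 1 = 557.6 > UCL.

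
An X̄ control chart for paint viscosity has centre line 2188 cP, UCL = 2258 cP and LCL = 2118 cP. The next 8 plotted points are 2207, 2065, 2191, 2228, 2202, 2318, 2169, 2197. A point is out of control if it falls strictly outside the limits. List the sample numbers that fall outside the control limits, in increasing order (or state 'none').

Compare each point to [2118, 2258]: sample 2 = 2065 < LCL; sample 6 = 2318 > UCL.

2, 6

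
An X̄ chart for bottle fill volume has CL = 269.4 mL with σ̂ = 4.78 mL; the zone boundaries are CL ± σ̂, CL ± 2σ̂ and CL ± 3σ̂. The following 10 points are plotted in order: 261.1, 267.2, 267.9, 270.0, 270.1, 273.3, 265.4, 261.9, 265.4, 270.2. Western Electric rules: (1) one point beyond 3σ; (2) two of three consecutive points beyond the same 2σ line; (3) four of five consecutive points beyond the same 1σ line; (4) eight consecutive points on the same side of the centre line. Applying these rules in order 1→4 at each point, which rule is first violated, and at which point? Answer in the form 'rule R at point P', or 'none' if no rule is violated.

none

Zone of each point (C = within 1σ̂, B = 1σ̂–2σ̂, A = 2σ̂–3σ̂, * = beyond 3σ̂; sign = side of CL): 1:-B, 2:-C, 3:-C, 4:+C, 5:+C, 6:+C, 7:-C, 8:-B, 9:-C, 10:+C
No rule fires across all 10 points.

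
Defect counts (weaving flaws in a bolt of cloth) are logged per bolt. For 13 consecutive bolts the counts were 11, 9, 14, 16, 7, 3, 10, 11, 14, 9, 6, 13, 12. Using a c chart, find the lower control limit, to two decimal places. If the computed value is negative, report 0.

0.72

c̄ = (11 + 9 + 14 + 16 + 7 + 3 + 10 + 11 + 14 + 9 + 6 + 13 + 12) / 13 = 135 / 13 = 10.3846
LCL = c̄ − 3√c̄ = 10.3846 − 3 × 3.2225 = 0.7171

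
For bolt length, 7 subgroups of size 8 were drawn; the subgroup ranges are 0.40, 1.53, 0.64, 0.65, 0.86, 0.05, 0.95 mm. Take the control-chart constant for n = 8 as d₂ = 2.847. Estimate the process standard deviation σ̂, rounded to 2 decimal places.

R̄ = (0.40 + 1.53 + 0.64 + 0.65 + 0.86 + 0.05 + 0.95) / 7 = 0.7257
σ̂ = R̄ / d₂ = 0.7257 / 2.847 = 0.2549

0.25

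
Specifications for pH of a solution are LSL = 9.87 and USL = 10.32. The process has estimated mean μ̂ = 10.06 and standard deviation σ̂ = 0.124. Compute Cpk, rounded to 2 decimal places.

0.51

Cpu = (USL − μ̂) / (3σ̂) = (10.32 − 10.06) / (3 × 0.124) = 0.6989; Cpl = (μ̂ − LSL) / (3σ̂) = (10.06 − 9.87) / (3 × 0.124) = 0.5108; Cpk = min(Cpu, Cpl) = 0.5108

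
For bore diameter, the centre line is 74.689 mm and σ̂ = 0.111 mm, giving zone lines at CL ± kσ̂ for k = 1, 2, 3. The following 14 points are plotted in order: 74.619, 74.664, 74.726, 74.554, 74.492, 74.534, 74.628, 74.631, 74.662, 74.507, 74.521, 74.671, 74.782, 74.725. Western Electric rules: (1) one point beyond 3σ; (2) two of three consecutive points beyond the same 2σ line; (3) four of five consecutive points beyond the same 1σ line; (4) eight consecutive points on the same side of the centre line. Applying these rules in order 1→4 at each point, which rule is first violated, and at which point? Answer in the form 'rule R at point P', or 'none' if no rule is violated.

Zone of each point (C = within 1σ̂, B = 1σ̂–2σ̂, A = 2σ̂–3σ̂, * = beyond 3σ̂; sign = side of CL): 1:-C, 2:-C, 3:+C, 4:-B, 5:-B, 6:-B, 7:-C, 8:-C, 9:-C, 10:-B, 11:-B, 12:-C, 13:+C, 14:+C
Rule 4 (eight consecutive points on the same side of the centre line) is satisfied at point 11.

rule 4 at point 11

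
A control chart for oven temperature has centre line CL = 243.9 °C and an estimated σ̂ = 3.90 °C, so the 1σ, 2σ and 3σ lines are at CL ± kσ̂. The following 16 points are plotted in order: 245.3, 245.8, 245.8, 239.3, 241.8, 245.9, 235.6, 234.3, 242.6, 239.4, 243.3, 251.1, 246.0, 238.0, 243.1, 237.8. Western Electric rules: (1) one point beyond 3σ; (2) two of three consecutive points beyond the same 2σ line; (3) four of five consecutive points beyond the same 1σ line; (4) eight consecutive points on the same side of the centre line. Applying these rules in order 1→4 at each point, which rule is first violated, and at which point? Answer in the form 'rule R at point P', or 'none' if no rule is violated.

rule 2 at point 8

Zone of each point (C = within 1σ̂, B = 1σ̂–2σ̂, A = 2σ̂–3σ̂, * = beyond 3σ̂; sign = side of CL): 1:+C, 2:+C, 3:+C, 4:-B, 5:-C, 6:+C, 7:-A, 8:-A, 9:-C, 10:-B, 11:-C, 12:+B, 13:+C, 14:-B, 15:-C, 16:-B
Rule 2 (two of three consecutive points beyond the same 2σ limit) is satisfied at point 8.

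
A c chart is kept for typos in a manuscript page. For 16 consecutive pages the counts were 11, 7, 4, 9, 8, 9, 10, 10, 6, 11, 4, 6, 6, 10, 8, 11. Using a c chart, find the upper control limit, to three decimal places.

16.676

c̄ = (11 + 7 + 4 + 9 + 8 + 9 + 10 + 10 + 6 + 11 + 4 + 6 + 6 + 10 + 8 + 11) / 16 = 130 / 16 = 8.1250
UCL = c̄ + 3√c̄ = 8.1250 + 3 × √8.1250 = 8.1250 + 3 × 2.8504 = 16.6763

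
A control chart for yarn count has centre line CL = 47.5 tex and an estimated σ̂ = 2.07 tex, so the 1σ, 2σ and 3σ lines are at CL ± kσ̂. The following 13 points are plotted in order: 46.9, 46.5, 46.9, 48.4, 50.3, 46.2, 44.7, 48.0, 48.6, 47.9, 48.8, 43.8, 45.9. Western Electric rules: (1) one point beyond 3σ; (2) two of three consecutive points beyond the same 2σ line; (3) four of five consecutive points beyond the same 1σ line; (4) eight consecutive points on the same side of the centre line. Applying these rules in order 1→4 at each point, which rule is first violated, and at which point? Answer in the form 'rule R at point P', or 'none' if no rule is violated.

Zone of each point (C = within 1σ̂, B = 1σ̂–2σ̂, A = 2σ̂–3σ̂, * = beyond 3σ̂; sign = side of CL): 1:-C, 2:-C, 3:-C, 4:+C, 5:+B, 6:-C, 7:-B, 8:+C, 9:+C, 10:+C, 11:+C, 12:-B, 13:-C
No rule fires across all 13 points.

none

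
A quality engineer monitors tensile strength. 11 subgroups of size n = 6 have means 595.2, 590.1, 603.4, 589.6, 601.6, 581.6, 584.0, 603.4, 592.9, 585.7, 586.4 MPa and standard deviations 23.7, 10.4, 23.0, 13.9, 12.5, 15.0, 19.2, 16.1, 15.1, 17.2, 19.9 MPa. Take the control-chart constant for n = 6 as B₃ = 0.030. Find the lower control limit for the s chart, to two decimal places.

s̄ = (23.7 + 10.4 + 23.0 + 13.9 + 12.5 + 15.0 + 19.2 + 16.1 + 15.1 + 17.2 + 19.9) / 11 = 16.9091
LCL_s = B₃·s̄ = 0.030 × 16.9091 = 0.5073

0.51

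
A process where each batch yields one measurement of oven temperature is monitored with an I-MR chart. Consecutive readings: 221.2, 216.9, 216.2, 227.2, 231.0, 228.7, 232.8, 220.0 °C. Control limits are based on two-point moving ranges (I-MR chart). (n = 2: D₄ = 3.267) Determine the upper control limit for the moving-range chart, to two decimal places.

18.20

Moving ranges: 4.3, 0.7, 11.0, 3.8, 2.3, 4.1, 12.8; M̄R̄ = 39.0000 / 7 = 5.5714
UCL_MR = D₄·M̄R̄ = 3.267 × 5.5714 = 18.2019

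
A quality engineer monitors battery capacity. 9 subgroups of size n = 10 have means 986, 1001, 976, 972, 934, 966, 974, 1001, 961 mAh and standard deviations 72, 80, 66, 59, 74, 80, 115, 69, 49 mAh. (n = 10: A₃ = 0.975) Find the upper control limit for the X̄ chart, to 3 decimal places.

X̄̄ = (986 + 1001 + 976 + 972 + 934 + 966 + 974 + 1001 + 961) / 9 = 974.5556
s̄ = (72 + 80 + 66 + 59 + 74 + 80 + 115 + 69 + 49) / 9 = 73.7778
UCL = X̄̄ + A₃·s̄ = 974.5556 + 0.975 × 73.7778 = 1046.4889

1046.489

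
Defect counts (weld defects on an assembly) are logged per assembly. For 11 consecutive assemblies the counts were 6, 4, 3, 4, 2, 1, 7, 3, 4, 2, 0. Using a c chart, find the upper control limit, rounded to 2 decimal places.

c̄ = (6 + 4 + 3 + 4 + 2 + 1 + 7 + 3 + 4 + 2 + 0) / 11 = 36 / 11 = 3.2727
UCL = c̄ + 3√c̄ = 3.2727 + 3 × √3.2727 = 3.2727 + 3 × 1.8091 = 8.6999

8.70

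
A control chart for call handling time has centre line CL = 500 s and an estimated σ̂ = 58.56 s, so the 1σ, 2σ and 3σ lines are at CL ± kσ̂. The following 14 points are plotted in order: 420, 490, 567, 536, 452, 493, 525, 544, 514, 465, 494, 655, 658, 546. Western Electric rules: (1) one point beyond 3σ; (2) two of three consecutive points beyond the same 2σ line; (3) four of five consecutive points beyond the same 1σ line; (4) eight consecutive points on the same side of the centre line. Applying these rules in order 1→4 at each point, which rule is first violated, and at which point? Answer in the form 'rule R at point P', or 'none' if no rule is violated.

Zone of each point (C = within 1σ̂, B = 1σ̂–2σ̂, A = 2σ̂–3σ̂, * = beyond 3σ̂; sign = side of CL): 1:-B, 2:-C, 3:+B, 4:+C, 5:-C, 6:-C, 7:+C, 8:+C, 9:+C, 10:-C, 11:-C, 12:+A, 13:+A, 14:+C
Rule 2 (two of three consecutive points beyond the same 2σ limit) is satisfied at point 13.

rule 2 at point 13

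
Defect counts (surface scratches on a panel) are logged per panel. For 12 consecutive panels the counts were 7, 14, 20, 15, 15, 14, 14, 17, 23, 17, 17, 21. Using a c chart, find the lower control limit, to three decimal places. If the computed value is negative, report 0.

c̄ = (7 + 14 + 20 + 15 + 15 + 14 + 14 + 17 + 23 + 17 + 17 + 21) / 12 = 194 / 12 = 16.1667
LCL = c̄ − 3√c̄ = 16.1667 − 3 × 4.0208 = 4.1043

4.104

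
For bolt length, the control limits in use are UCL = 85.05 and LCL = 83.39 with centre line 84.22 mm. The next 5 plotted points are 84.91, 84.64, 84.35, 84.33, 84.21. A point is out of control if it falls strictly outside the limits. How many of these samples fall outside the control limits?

0

All 5 points lie within [83.39, 85.05].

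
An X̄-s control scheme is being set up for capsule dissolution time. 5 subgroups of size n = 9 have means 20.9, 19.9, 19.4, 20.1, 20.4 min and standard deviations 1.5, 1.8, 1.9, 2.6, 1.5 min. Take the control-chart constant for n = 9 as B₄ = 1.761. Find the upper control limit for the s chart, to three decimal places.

s̄ = (1.5 + 1.8 + 1.9 + 2.6 + 1.5) / 5 = 1.8600
UCL_s = B₄·s̄ = 1.761 × 1.8600 = 3.2755

3.275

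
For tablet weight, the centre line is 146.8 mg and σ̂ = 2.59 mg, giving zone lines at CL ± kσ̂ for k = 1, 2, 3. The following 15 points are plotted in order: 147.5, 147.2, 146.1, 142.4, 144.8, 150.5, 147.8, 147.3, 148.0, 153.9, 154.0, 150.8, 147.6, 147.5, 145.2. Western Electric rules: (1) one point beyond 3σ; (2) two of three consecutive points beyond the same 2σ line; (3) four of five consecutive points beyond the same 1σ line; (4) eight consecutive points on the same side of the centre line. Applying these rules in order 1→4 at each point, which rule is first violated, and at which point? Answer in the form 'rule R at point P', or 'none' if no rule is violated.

Zone of each point (C = within 1σ̂, B = 1σ̂–2σ̂, A = 2σ̂–3σ̂, * = beyond 3σ̂; sign = side of CL): 1:+C, 2:+C, 3:-C, 4:-B, 5:-C, 6:+B, 7:+C, 8:+C, 9:+C, 10:+A, 11:+A, 12:+B, 13:+C, 14:+C, 15:-C
Rule 2 (two of three consecutive points beyond the same 2σ limit) is satisfied at point 11.

rule 2 at point 11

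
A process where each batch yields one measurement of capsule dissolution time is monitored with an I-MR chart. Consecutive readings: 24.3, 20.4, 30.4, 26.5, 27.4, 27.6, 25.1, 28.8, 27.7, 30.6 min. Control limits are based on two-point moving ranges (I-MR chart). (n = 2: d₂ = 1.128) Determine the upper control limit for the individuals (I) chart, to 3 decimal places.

35.479

X̄ = (24.3 + 20.4 + 30.4 + 26.5 + 27.4 + 27.6 + 25.1 + 28.8 + 27.7 + 30.6) / 10 = 26.8800
Moving ranges: 3.9, 10.0, 3.9, 0.9, 0.2, 2.5, 3.7, 1.1, 2.9; M̄R̄ = 29.1000 / 9 = 3.2333
UCL = X̄ + 3·M̄R̄/d₂ = 26.8800 + 3 × 3.2333 / 1.128 = 35.4793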